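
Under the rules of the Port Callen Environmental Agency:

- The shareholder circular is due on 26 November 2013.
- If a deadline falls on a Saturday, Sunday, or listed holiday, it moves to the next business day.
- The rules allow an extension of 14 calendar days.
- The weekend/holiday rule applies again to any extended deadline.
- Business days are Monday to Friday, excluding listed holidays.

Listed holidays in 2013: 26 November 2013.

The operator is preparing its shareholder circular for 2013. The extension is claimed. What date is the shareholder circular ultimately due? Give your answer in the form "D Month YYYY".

Start from the fixed due date, 26 November 2013.
26 November 2013 is a listed holiday, so it moves to the next business day, 27 November 2013 (Wednesday).
With the 14-day extension, 27 November 2013 becomes 11 December 2013.
11 December 2013 (Wednesday) is already a business day.
The final due date is 11 December 2013.

11 December 2013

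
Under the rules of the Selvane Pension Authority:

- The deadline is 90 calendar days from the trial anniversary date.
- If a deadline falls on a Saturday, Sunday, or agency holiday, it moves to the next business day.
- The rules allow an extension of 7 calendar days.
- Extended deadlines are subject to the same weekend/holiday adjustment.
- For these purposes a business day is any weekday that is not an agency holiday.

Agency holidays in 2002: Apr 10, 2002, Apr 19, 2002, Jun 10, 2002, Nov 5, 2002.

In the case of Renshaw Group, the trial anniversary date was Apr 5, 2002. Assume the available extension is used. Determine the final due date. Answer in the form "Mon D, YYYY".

Jul 11, 2002

Trigger date Apr 5, 2002 + 90 calendar days = Jul 4, 2002.
Jul 4, 2002 is a Thursday and not a listed holiday, so it stands.
Add the 7 calendar-day extension to Jul 4, 2002: Jul 11, 2002.
Jul 11, 2002 is a Thursday and not a listed holiday, so it stands.
Final deadline: Jul 11, 2002.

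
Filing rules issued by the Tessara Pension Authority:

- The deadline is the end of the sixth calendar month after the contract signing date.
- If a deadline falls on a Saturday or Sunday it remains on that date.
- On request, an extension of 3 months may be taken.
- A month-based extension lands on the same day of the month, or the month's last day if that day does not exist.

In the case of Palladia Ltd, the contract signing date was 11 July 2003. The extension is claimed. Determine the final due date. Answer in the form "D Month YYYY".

6 months after 11 July 2003 falls in January 2004; the last day of that month is 31 January 2004.
31 January 2004 is a Saturday; no weekend or holiday adjustment applies.
The 3 months extension carries 31 January 2004 to 30 April 2004 (day 31 does not exist in April, so the month's last day is used).
30 April 2004 is a Friday; no weekend or holiday adjustment applies.
The final due date is 30 April 2004.

30 April 2004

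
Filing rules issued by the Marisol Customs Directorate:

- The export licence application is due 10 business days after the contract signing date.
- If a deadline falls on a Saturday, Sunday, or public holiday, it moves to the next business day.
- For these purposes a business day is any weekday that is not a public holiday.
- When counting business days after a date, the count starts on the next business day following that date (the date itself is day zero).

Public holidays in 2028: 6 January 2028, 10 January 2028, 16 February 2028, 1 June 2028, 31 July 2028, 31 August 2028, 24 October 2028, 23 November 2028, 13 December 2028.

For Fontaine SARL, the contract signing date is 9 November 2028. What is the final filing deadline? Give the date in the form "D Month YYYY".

24 November 2028

10 business days after 9 November 2028, excluding weekends and holidays, is 24 November 2028.
24 November 2028 is a Friday and not a listed holiday, so it stands.
Deadline: 24 November 2028.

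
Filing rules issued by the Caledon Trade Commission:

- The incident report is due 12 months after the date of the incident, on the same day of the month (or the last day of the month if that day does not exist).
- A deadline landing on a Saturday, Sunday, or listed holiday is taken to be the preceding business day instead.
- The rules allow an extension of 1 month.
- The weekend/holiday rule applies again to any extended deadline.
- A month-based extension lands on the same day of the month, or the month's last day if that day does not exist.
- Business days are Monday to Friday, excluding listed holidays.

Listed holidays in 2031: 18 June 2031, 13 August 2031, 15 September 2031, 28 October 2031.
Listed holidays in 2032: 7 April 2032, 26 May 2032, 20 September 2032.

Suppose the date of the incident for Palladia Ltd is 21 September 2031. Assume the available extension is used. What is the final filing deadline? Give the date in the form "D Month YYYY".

21 October 2032

12 months from 21 September 2031 is 21 September 2032.
Since 21 September 2032 is a Tuesday and not a holiday, the date is unchanged.
Add 1 month to 21 September 2032: 21 October 2032.
21 October 2032 is a Thursday and not a listed holiday, so it stands.
So the filing is due 21 October 2032.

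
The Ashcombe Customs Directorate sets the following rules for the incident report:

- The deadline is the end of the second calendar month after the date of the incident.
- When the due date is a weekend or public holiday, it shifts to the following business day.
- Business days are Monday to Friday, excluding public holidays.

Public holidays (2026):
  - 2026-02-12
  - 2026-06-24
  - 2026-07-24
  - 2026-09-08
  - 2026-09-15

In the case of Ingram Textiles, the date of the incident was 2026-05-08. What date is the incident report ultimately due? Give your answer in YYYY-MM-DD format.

2026-07-31

The second month after 2026-05-08 is July 2026, whose last day is 2026-07-31.
Since 2026-07-31 is a Friday and not a holiday, the date is unchanged.
Final deadline: 2026-07-31.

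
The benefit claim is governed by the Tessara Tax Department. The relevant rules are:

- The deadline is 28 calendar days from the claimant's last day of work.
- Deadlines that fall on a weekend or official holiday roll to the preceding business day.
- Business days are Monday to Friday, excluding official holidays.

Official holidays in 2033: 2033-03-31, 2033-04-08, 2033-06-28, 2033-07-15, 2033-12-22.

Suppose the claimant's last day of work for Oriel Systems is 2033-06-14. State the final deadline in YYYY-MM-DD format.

From 2033-06-14, 28 calendar days later is 2033-07-12.
2033-07-12 is a Tuesday and not a listed holiday, so it stands.
The final due date is 2033-07-12.

2033-07-12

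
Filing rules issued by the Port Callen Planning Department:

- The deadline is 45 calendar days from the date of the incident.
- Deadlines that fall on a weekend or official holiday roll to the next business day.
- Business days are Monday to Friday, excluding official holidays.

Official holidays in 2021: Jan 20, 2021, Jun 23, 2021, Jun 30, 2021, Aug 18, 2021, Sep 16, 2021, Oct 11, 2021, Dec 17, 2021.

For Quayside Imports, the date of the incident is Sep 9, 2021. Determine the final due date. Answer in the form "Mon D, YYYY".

Adding 45 calendar days to Sep 9, 2021 gives Oct 24, 2021.
Because Oct 24, 2021 is a Sunday, the deadline becomes Oct 25, 2021 (Monday).
So the filing is due Oct 25, 2021.

Oct 25, 2021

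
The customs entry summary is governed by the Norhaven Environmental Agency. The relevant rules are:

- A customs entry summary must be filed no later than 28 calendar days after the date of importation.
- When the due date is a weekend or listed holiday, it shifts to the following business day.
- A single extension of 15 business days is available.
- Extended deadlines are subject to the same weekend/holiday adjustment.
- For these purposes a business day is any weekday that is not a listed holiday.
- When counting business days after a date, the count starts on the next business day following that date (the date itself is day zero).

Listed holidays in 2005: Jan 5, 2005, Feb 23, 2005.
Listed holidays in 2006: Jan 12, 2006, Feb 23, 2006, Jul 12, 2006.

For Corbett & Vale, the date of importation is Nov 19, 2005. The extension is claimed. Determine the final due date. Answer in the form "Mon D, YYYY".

Jan 9, 2006

Trigger date Nov 19, 2005 + 28 calendar days = Dec 17, 2005.
Dec 17, 2005 is a Saturday; the next business day is Dec 19, 2005 (Monday).
Counting 15 further business days from Dec 19, 2005 reaches Jan 9, 2006.
Since Jan 9, 2006 is a Monday and not a holiday, the date is unchanged.
So the filing is due Jan 9, 2006.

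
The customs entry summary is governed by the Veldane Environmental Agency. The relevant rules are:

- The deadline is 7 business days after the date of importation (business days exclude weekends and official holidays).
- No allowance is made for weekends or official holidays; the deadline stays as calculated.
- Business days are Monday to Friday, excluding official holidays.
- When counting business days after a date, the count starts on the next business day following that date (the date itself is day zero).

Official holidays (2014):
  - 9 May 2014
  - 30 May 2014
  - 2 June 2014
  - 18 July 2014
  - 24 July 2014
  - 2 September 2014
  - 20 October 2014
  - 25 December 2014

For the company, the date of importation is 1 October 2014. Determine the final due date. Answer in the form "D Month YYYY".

10 October 2014

7 business days after 1 October 2014, excluding weekends and holidays, is 10 October 2014.
No adjustment is made for weekends or holidays, so 10 October 2014 stands.
Deadline: 10 October 2014.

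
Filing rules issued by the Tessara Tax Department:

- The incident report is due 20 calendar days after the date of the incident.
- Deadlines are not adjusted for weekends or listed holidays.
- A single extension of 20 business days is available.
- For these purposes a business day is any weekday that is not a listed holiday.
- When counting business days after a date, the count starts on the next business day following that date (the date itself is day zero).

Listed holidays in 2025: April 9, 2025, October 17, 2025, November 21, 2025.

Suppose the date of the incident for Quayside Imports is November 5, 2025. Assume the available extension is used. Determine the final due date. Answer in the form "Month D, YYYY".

Adding 20 calendar days to November 5, 2025 gives November 25, 2025.
No adjustment is made for weekends or holidays, so November 25, 2025 stands.
The 20-business-day extension runs from November 25, 2025 to December 23, 2025.
No adjustment is made for weekends or holidays, so December 23, 2025 stands.
Deadline: December 23, 2025.

December 23, 2025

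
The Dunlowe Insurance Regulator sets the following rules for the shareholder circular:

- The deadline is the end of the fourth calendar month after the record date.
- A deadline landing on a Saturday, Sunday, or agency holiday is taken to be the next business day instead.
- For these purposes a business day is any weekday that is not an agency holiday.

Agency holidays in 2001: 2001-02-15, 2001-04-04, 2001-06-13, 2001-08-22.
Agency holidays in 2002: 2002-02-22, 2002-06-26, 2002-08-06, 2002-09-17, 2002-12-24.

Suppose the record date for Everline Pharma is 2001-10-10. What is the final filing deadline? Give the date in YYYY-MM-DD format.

4 months after 2001-10-10 falls in February 2002; the last day of that month is 2002-02-28.
2002-02-28 falls on a Thursday, which is a business day, so no adjustment is needed.
Final deadline: 2002-02-28.

2002-02-28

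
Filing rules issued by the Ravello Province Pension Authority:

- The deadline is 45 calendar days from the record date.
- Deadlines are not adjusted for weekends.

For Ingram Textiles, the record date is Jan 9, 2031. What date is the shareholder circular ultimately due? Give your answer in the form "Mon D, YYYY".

Trigger date Jan 9, 2031 + 45 calendar days = Feb 23, 2031.
Feb 23, 2031 is a Sunday; no weekend or holiday adjustment applies.
The final due date is Feb 23, 2031.

Feb 23, 2031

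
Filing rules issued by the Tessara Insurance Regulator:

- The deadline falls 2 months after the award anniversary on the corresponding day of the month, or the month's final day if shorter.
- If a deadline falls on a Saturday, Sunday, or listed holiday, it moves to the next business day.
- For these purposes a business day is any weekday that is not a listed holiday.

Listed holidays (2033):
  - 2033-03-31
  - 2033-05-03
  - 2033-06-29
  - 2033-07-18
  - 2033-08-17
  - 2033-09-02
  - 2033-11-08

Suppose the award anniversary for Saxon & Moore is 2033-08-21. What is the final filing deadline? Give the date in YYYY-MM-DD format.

2033-10-21

2 months from 2033-08-21 is 2033-10-21.
2033-10-21 is a Friday and not a listed holiday, so it stands.
Deadline: 2033-10-21.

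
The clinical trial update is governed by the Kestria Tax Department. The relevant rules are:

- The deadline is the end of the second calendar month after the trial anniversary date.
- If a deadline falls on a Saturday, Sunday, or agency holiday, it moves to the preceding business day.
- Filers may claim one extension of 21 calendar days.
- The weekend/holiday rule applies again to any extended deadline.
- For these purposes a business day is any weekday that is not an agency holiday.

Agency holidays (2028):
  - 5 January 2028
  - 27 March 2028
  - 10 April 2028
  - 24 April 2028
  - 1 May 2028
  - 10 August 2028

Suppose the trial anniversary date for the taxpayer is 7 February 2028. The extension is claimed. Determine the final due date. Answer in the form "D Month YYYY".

19 May 2028

2 months after 7 February 2028 is April 2028; that month ends on 30 April 2028.
30 April 2028 falls on a Sunday. Rolling to the preceding business day gives 28 April 2028, a Friday.
With the 21-day extension, 28 April 2028 becomes 19 May 2028.
19 May 2028 falls on a Friday, which is a business day, so no adjustment is needed.
Final deadline: 19 May 2028.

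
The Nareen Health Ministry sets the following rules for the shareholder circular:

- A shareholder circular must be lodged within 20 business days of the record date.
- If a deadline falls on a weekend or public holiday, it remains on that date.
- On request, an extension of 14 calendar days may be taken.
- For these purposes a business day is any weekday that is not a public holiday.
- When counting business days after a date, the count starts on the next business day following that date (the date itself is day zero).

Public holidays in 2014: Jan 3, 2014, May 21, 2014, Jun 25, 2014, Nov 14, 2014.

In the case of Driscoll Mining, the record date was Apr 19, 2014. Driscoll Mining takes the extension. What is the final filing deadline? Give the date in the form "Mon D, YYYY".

May 30, 2014

20 business days after Apr 19, 2014, excluding weekends and holidays, is May 16, 2014.
May 16, 2014 falls on a Friday. The rules make no weekend/holiday allowance, so it remains May 16, 2014.
Applying the 14-calendar-day extension: May 16, 2014 + 14 days = May 30, 2014.
May 30, 2014 falls on a Friday. The rules make no weekend/holiday allowance, so it remains May 30, 2014.
Deadline: May 30, 2014.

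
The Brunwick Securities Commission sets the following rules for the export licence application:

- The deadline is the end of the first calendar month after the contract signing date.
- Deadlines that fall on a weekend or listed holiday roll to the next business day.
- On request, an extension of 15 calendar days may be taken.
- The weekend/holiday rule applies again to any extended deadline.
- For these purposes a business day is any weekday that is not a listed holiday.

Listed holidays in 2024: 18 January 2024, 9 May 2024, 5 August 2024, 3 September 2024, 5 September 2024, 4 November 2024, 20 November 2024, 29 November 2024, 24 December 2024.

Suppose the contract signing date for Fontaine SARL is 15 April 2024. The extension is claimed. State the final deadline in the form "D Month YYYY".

17 June 2024

The first month after 15 April 2024 is May 2024, whose last day is 31 May 2024.
31 May 2024 falls on a Friday, which is a business day, so no adjustment is needed.
With the 15-day extension, 31 May 2024 becomes 15 June 2024.
Because 15 June 2024 is a Saturday, the deadline becomes 17 June 2024 (Monday).
Final deadline: 17 June 2024.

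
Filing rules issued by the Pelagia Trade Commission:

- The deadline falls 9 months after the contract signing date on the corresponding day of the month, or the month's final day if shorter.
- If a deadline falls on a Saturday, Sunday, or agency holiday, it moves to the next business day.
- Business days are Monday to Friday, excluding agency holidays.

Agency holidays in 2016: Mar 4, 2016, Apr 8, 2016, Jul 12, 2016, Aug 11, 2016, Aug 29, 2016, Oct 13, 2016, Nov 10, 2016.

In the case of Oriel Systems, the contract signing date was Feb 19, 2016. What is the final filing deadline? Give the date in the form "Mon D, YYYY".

9 months from Feb 19, 2016 is Nov 19, 2016.
Nov 19, 2016 is a Saturday, so it moves to the next business day, Nov 21, 2016 (Monday).
Final deadline: Nov 21, 2016.

Nov 21, 2016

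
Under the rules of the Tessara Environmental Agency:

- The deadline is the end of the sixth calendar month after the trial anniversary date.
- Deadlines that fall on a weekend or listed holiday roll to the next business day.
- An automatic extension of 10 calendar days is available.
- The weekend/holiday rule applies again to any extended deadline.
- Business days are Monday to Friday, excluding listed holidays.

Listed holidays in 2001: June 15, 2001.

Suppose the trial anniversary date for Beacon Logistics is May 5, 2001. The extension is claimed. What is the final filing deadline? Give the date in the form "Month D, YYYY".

December 10, 2001

The sixth month after May 5, 2001 is November 2001, whose last day is November 30, 2001.
November 30, 2001 (Friday) is already a business day.
The 10-calendar-day extension moves the deadline from November 30, 2001 to December 10, 2001.
December 10, 2001 is a Monday and not a listed holiday, so it stands.
The final due date is December 10, 2001.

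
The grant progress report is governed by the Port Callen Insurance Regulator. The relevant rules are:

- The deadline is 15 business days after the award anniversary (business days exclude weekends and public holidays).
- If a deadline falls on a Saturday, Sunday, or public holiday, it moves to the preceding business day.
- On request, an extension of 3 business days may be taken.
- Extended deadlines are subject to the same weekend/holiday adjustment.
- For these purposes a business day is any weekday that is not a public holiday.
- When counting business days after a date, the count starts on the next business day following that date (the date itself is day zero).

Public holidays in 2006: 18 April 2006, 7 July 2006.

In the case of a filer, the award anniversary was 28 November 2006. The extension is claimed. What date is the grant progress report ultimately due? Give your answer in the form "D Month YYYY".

Starting the day after 28 November 2006 and counting 15 business days lands on 19 December 2006.
Since 19 December 2006 is a Tuesday and not a holiday, the date is unchanged.
Counting 3 further business days from 19 December 2006 reaches 22 December 2006.
22 December 2006 (Friday) is already a business day.
The final due date is 22 December 2006.

22 December 2006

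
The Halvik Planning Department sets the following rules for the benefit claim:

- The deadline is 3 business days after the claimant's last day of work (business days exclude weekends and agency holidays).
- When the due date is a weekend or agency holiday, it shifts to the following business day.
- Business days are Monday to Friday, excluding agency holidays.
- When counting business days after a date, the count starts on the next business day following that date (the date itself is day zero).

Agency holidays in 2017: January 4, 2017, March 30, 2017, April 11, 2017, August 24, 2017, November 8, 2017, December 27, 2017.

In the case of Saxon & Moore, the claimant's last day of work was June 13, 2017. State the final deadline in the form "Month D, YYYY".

Counting 3 business days after June 13, 2017 (skipping weekends and listed holidays) reaches June 16, 2017.
June 16, 2017 is a Friday and not a listed holiday, so it stands.
Deadline: June 16, 2017.

June 16, 2017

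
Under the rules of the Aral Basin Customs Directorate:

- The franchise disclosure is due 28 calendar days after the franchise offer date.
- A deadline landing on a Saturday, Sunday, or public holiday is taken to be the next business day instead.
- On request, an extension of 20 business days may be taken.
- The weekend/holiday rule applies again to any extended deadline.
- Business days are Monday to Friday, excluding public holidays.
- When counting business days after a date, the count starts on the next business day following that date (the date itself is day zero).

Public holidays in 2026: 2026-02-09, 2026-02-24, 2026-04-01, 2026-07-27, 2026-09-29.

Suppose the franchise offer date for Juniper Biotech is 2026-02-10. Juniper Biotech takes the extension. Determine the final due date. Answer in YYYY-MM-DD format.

Trigger date 2026-02-10 + 28 calendar days = 2026-03-10.
2026-03-10 is a Tuesday and not a listed holiday, so it stands.
Applying the 20-business-day extension: 20 business days after 2026-03-10 is 2026-04-08.
2026-04-08 falls on a Wednesday, which is a business day, so no adjustment is needed.
Final deadline: 2026-04-08.

2026-04-08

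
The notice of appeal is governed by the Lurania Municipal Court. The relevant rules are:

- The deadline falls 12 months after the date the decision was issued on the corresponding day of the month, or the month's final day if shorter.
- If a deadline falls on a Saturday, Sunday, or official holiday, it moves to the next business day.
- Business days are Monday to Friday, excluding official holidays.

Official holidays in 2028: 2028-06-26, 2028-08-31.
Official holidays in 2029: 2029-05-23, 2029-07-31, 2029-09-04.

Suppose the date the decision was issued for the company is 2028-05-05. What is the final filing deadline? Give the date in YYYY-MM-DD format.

2029-05-07

12 months from 2028-05-05 is 2029-05-05.
2029-05-05 is a Saturday, so it moves to the next business day, 2029-05-07 (Monday).
So the filing is due 2029-05-07.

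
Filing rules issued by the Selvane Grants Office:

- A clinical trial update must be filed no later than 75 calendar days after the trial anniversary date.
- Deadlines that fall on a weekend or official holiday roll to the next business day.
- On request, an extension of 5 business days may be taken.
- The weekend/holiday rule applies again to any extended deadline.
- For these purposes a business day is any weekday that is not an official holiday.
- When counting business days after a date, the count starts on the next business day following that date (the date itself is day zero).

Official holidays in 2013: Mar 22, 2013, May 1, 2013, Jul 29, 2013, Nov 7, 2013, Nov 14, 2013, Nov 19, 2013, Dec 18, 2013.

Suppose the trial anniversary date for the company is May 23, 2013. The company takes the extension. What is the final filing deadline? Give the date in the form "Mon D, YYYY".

Aug 13, 2013

75 calendar days after May 23, 2013 is Aug 6, 2013.
Aug 6, 2013 is a Tuesday and not a listed holiday, so it stands.
The 5-business-day extension runs from Aug 6, 2013 to Aug 13, 2013.
Aug 13, 2013 falls on a Tuesday, which is a business day, so no adjustment is needed.
Final deadline: Aug 13, 2013.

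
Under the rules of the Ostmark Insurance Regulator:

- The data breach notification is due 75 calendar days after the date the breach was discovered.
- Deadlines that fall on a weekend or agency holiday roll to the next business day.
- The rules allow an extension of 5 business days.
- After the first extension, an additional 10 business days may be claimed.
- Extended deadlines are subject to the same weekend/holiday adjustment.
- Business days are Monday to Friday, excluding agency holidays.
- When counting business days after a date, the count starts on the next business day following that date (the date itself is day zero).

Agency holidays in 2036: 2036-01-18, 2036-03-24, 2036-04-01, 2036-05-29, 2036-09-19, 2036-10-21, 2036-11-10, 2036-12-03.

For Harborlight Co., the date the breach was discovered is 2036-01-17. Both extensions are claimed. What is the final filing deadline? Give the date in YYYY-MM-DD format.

Adding 75 calendar days to 2036-01-17 gives 2036-04-01.
2036-04-01 is a listed holiday, so it moves to the next business day, 2036-04-02 (Wednesday).
The 5-business-day extension runs from 2036-04-02 to 2036-04-09.
Since 2036-04-09 is a Wednesday and not a holiday, the date is unchanged.
The 10-business-day extension runs from 2036-04-09 to 2036-04-23.
2036-04-23 (Wednesday) is already a business day.
So the filing is due 2036-04-23.

2036-04-23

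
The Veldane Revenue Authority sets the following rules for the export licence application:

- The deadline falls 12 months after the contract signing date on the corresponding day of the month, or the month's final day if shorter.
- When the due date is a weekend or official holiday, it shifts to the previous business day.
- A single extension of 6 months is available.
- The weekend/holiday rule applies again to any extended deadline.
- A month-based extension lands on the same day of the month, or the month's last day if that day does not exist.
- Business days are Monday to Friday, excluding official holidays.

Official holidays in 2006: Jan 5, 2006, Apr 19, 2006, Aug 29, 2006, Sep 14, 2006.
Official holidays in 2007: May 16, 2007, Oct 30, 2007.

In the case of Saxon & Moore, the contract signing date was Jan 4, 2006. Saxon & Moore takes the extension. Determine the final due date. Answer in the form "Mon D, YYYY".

Jul 4, 2007

12 months after Jan 4, 2006, on the same day of the month, is Jan 4, 2007.
Jan 4, 2007 falls on a Thursday, which is a business day, so no adjustment is needed.
Applying the 6 months extension: 6 months after Jan 4, 2007 is Jul 4, 2007.
Jul 4, 2007 (Wednesday) is already a business day.
Deadline: Jul 4, 2007.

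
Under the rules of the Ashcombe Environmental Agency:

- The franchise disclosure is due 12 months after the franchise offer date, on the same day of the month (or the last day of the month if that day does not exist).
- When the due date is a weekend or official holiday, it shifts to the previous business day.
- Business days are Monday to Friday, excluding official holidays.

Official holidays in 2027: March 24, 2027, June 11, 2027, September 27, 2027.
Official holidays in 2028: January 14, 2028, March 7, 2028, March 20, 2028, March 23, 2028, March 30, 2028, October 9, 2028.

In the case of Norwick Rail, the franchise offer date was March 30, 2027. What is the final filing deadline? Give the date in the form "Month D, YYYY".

12 months from March 30, 2027 is March 30, 2028.
Because March 30, 2028 is a listed holiday, the deadline becomes March 29, 2028 (Wednesday).
So the filing is due March 29, 2028.

March 29, 2028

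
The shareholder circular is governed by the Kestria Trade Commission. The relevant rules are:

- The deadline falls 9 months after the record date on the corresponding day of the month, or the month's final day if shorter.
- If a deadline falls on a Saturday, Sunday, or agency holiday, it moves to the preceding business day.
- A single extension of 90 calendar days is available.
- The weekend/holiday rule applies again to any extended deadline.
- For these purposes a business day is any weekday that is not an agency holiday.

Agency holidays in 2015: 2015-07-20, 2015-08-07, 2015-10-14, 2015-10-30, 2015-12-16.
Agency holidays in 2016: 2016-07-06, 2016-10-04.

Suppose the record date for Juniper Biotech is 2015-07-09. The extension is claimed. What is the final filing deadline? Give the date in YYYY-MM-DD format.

9 months from 2015-07-09 is 2016-04-09.
Because 2016-04-09 is a Saturday, the deadline becomes 2016-04-08 (Friday).
Applying the 90-calendar-day extension: 2016-04-08 + 90 days = 2016-07-07.
Since 2016-07-07 is a Thursday and not a holiday, the date is unchanged.
So the filing is due 2016-07-07.

2016-07-07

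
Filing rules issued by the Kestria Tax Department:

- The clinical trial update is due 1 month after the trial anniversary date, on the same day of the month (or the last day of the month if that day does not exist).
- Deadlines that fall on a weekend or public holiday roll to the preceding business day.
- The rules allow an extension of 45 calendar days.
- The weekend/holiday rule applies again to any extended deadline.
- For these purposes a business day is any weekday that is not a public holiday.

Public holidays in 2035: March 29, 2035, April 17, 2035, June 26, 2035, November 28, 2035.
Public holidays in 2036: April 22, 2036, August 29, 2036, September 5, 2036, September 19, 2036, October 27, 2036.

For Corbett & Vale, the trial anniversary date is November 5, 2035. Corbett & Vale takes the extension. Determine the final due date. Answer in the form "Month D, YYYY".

January 18, 2036

1 month from November 5, 2035 is December 5, 2035.
Since December 5, 2035 is a Wednesday and not a holiday, the date is unchanged.
Add the 45 calendar-day extension to December 5, 2035: January 19, 2036.
January 19, 2036 is a Saturday; the preceding business day is January 18, 2036 (Friday).
Deadline: January 18, 2036.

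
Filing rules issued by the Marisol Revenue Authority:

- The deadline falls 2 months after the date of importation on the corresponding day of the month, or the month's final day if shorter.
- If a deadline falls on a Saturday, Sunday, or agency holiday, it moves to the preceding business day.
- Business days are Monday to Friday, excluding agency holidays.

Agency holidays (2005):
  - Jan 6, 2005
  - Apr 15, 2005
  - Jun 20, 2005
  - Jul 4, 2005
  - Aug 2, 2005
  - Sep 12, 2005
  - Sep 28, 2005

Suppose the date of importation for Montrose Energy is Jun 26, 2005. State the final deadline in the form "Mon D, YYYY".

2 months after Jun 26, 2005, on the same day of the month, is Aug 26, 2005.
Aug 26, 2005 (Friday) is already a business day.
The final due date is Aug 26, 2005.

Aug 26, 2005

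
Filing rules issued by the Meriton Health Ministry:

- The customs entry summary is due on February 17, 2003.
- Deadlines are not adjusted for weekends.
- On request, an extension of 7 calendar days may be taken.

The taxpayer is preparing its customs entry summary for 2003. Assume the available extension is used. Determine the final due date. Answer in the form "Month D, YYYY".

February 24, 2003

The statutory due date is February 17, 2003.
February 17, 2003 is a Monday; no weekend or holiday adjustment applies.
With the 7-day extension, February 17, 2003 becomes February 24, 2003.
No adjustment is made for weekends or holidays, so February 24, 2003 stands.
The final due date is February 24, 2003.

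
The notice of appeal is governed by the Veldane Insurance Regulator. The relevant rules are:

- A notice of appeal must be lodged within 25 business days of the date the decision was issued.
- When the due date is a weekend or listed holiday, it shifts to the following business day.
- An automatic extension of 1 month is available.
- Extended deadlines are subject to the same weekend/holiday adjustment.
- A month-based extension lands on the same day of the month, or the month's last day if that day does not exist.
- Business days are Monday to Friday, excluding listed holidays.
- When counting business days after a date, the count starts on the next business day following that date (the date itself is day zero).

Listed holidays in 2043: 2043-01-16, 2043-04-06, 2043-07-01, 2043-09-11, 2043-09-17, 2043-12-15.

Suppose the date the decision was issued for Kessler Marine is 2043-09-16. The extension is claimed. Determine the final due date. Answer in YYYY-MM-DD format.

2043-11-23

Starting the day after 2043-09-16 and counting 25 business days lands on 2043-10-22.
2043-10-22 is a Thursday and not a listed holiday, so it stands.
Add 1 month to 2043-10-22: 2043-11-22.
Because 2043-11-22 is a Sunday, the deadline becomes 2043-11-23 (Monday).
The final due date is 2043-11-23.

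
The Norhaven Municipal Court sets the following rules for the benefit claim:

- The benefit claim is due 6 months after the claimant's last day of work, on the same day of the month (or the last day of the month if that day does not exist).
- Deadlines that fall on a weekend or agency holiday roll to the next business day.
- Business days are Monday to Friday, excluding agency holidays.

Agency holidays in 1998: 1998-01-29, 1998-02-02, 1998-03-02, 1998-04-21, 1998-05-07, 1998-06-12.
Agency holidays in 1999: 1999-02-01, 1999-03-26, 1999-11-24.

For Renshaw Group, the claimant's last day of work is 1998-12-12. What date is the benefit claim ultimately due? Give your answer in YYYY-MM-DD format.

Moving 6 months forward from 1998-12-12 on the corresponding day gives 1999-06-12.
1999-06-12 is a Saturday; the next business day is 1999-06-14 (Monday).
The final due date is 1999-06-14.

1999-06-14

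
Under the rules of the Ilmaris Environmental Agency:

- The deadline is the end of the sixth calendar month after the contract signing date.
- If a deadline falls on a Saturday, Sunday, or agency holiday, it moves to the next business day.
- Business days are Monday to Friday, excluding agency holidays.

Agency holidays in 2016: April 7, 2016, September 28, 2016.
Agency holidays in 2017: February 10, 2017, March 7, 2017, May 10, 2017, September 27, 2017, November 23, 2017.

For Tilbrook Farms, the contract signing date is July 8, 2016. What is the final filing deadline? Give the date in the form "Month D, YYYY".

January 31, 2017

6 months after July 8, 2016 falls in January 2017; the last day of that month is January 31, 2017.
January 31, 2017 (Tuesday) is already a business day.
The final due date is January 31, 2017.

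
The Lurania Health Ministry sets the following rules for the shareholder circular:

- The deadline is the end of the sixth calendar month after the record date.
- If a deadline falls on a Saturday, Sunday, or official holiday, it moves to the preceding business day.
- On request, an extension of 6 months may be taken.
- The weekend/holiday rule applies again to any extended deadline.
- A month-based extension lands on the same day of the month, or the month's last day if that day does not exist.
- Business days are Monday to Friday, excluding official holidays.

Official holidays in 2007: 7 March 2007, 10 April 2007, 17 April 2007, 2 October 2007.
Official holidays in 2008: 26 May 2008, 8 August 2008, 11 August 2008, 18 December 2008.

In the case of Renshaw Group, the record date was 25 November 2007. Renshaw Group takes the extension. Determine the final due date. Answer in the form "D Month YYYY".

6 months after 25 November 2007 falls in May 2008; the last day of that month is 31 May 2008.
Because 31 May 2008 is a Saturday, the deadline becomes 30 May 2008 (Friday).
The 6 months extension carries 30 May 2008 to 30 November 2008.
30 November 2008 falls on a Sunday. Rolling to the preceding business day gives 28 November 2008, a Friday.
So the filing is due 28 November 2008.

28 November 2008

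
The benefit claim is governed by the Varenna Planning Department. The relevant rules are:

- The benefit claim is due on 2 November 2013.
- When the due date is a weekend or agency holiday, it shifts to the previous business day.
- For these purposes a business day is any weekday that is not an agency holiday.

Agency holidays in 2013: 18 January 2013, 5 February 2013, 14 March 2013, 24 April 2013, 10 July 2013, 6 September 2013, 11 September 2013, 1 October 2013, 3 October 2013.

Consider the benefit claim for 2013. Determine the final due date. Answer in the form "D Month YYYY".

1 November 2013

The statutory due date is 2 November 2013.
2 November 2013 is a Saturday, so it moves to the preceding business day, 1 November 2013 (Friday).
So the filing is due 1 November 2013.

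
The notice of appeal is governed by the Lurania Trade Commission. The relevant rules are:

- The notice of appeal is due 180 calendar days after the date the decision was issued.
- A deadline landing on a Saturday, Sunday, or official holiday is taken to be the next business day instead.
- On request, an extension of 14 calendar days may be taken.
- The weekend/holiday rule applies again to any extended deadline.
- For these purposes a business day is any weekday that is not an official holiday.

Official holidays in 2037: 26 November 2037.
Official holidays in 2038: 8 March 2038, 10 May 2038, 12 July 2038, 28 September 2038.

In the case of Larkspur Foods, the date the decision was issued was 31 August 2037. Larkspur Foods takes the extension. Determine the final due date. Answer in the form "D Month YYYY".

15 March 2038

Trigger date 31 August 2037 + 180 calendar days = 27 February 2038.
27 February 2038 falls on a Saturday. Rolling to the next business day gives 1 March 2038, a Monday.
Add the 14 calendar-day extension to 1 March 2038: 15 March 2038.
15 March 2038 is a Monday and not a listed holiday, so it stands.
Deadline: 15 March 2038.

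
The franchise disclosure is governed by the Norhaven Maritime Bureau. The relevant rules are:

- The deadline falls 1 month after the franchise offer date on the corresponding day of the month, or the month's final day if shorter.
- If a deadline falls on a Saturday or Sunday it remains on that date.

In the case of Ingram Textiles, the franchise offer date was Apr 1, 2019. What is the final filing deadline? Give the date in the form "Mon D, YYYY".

Moving 1 month forward from Apr 1, 2019 on the corresponding day gives May 1, 2019.
May 1, 2019 falls on a Wednesday. The rules make no weekend/holiday allowance, so it remains May 1, 2019.
So the filing is due May 1, 2019.

May 1, 2019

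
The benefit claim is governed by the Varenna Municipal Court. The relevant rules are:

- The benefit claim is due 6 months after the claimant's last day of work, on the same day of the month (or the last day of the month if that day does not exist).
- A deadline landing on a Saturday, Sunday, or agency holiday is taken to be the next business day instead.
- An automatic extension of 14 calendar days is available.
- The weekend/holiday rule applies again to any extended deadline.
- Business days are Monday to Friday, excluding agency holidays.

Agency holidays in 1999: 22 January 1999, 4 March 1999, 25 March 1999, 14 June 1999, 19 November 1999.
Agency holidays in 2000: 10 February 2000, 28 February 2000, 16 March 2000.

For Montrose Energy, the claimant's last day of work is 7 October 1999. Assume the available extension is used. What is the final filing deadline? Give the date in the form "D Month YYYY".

21 April 2000

Moving 6 months forward from 7 October 1999 on the corresponding day gives 7 April 2000.
7 April 2000 (Friday) is already a business day.
Applying the 14-calendar-day extension: 7 April 2000 + 14 days = 21 April 2000.
21 April 2000 is a Friday and not a listed holiday, so it stands.
Final deadline: 21 April 2000.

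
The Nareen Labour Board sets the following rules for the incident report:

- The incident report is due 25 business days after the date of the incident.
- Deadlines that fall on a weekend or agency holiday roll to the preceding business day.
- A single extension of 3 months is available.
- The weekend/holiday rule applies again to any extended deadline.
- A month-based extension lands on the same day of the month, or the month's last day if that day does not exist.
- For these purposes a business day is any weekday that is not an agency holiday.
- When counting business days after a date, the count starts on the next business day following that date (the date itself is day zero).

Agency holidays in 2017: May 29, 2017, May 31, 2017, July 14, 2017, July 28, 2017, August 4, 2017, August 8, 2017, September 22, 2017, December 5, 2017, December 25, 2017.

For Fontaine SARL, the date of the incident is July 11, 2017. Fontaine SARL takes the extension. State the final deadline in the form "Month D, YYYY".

25 business days after July 11, 2017, excluding weekends and holidays, is August 21, 2017.
August 21, 2017 falls on a Monday, which is a business day, so no adjustment is needed.
Add 3 months to August 21, 2017: November 21, 2017.
November 21, 2017 falls on a Tuesday, which is a business day, so no adjustment is needed.
The final due date is November 21, 2017.

November 21, 2017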